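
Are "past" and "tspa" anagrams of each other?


Word 1: "past" → sorted: apst
Word 2: "tspa" → sorted: apst
Same letters? apst == apst
Anagram = Yes


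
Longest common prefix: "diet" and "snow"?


Word 1: "diet"
Word 2: "snow"
Comparing from start:
  Pos 0: 'd' != 's' (stop)
LCP = "" (length 0)


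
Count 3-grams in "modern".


Word: "modern" (length 6)
Number of 3-grams = length - 3 + 1 = 6 - 3 + 1
= 4


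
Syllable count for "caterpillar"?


Word: "caterpillar"
Syllable breakdown: cat · er · pil · lar
Counting: 4 parts
= 4 syllables


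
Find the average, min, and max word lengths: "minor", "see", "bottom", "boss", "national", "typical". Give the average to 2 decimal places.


Lengths: "minor"=5, "see"=3, "bottom"=6, "boss"=4, "national"=8, "typical"=7
Sum = 33, Count = 6
Average = 33/6 = 5.50
= avg=5.50, min=3, max=8


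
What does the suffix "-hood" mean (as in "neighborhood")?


Suffix: -hood
Example: neighborhood (neighbor + -hood)
Meaning = state / condition


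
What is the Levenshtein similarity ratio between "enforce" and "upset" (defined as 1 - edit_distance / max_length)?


Word 1: "enforce" (length 7)
Word 2: "upset" (length 5)
One optimal edit sequence:
  1. delete 'e'  (+1)
  2. delete 'n'  (+1)
  3. substitute 'f' -> 'u'  (+1)
  4. substitute 'o' -> 'p'  (+1)
  5. substitute 'r' -> 's'  (+1)
  6. substitute 'c' -> 'e'  (+1)
  7. substitute 'e' -> 't'  (+1)
Edit distance = 7
Max length = max(7, 5) = 7
Similarity = 1 - 7/7
= 0.0000


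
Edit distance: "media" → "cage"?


Word 1: "media" (length 5)
Word 2: "cage" (length 4)
One optimal edit sequence (insert/delete/substitute each cost 1):
  1. delete 'm'  (+1)
  2. substitute 'e' -> 'c'  (+1)
  3. substitute 'd' -> 'a'  (+1)
  4. substitute 'i' -> 'g'  (+1)
  5. substitute 'a' -> 'e'  (+1)
Total edit operations: 5
Edit distance = 5


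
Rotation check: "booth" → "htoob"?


Word: "booth", Candidate: "htoob"
Method: check if candidate is substring of word+word
"boothbooth" contains "htoob"? No
Is rotation = No


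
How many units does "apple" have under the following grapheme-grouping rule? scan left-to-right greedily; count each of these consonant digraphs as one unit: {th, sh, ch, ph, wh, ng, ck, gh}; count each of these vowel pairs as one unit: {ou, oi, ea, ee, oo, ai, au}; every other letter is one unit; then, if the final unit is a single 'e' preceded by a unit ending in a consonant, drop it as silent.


Word: "apple" (5 letters)
Left-to-right scan:
  1. 'a' (letter)
  2. 'p' (letter)
  3. 'p' (letter)
  4. 'l' (letter)
  5. 'e' (letter)
Units from scan: 5
Final unit is 'e' after a consonant -> drop as silent (-1)
Sound units = 4 units


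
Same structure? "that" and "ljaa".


Pattern of "that": [0, 1, 2, 0]
Pattern of "ljaa": [0, 1, 2, 2]
Patterns do not match
Same pattern = No


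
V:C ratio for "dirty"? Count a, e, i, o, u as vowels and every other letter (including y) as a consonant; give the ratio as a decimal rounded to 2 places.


Word: "dirty"
Vowels (a,e,i,o,u): 1
Consonants: 4
Ratio = 1/4
= 0.25


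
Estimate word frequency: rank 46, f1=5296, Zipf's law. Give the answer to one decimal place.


Zipf's law: f(r) = f(1) / r
f(1) = 5296
f(46) = 5296 / 46
= 115.1 occurrences


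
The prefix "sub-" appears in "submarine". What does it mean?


Prefix: sub-
As in: submarine -> sub- + marine
Meaning = under / below


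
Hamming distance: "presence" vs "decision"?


Comparing character by character (same length = 8):
  Pos 0: 'p' vs 'd' !=
  Pos 1: 'r' vs 'e' !=
  Pos 2: 'e' vs 'c' !=
  Pos 3: 's' vs 'i' !=
  Pos 4: 'e' vs 's' !=
  Pos 5: 'n' vs 'i' !=
  Pos 6: 'c' vs 'o' !=
  Pos 7: 'e' vs 'n' !=
Hamming distance = 8


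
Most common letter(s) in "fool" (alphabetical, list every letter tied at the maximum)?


Word: "fool"
Letter counts:
  'f': 1
  'l': 1
  'o': 2
Maximum count = 2
Most frequent = 'o' (2 times each)


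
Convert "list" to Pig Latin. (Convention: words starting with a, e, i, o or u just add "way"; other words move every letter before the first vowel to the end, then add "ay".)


Word: "list"
Starts with consonant(s) → move to end, add 'ay'
Consonant cluster: "l"
Pig Latin = "istlay"


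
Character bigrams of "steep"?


Word: "steep" (length 5)
Number of bigrams = 5 - 2 + 1 = 4
  Position 0: "st"
  Position 1: "te"
  Position 2: "ee"
  Position 3: "ep"
Bigrams = "st", "te", "ee", "ep"


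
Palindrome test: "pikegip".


Word: "pikegip"
Reversed: "pigekip"
Forward == Backward? pikegip != pigekip
Palindrome = No


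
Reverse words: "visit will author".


Original: "visit will author"
Words (1..n): visit | will | author
Reversed (n..1): author | will | visit
Result = "author will visit"


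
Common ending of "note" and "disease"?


Word 1: "note"
Word 2: "disease"
Comparing from end:
  Pos -1: 'e' == 'e'
  Pos -2: 't' != 's' (stop)
LCS = "e" (length 1)


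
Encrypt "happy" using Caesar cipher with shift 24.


Word: "happy"
Shift: 24
Each letter → (letter + shift) mod 26:
  'h' (7) + 24 = 5 → 'f'
  'a' (0) + 24 = 24 → 'y'
  'p' (15) + 24 = 13 → 'n'
  'p' (15) + 24 = 13 → 'n'
  'y' (24) + 24 = 22 → 'w'
Result = "fynnw"


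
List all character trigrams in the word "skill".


Word: "skill" (length 5)
Number of trigrams = 5 - 3 + 1 = 3
  Position 0: "ski"
  Position 1: "kil"
  Position 2: "ill"
Trigrams = "ski", "kil", "ill"


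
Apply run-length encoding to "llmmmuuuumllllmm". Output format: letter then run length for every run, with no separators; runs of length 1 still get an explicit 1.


String: "llmmmuuuumllllmm"
Scanning for consecutive runs:
  'l' x 2
  'm' x 3
  'u' x 4
  'm' x 1
  'l' x 4
  'm' x 2
RLE = "l2m3u4m1l4m2"


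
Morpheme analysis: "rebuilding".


Word: "rebuilding"
Morphemes: re- + build + -ing
Each morpheme carries meaning
= 3 morphemes


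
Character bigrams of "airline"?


Word: "airline" (length 7)
Number of bigrams = 7 - 2 + 1 = 6
  Position 0: "ai"
  Position 1: "ir"
  Position 2: "rl"
  Position 3: "li"
  Position 4: "in"
  Position 5: "ne"
Bigrams = "ai", "ir", "rl", "li", "in", "ne"


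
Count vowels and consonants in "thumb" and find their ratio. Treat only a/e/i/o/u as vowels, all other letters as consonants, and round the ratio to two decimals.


Word: "thumb"
Vowels (a,e,i,o,u): 1
Consonants: 4
Ratio = 1/4
= 0.25


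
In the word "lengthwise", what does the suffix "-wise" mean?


Suffix: -wise
As in: lengthwise -> length + -wise
Meaning = in the manner of


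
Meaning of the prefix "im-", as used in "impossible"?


Prefix: im-
Example: impossible (im- + possible)
Meaning = not / into


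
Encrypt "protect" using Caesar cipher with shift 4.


Word: "protect"
Shift: 4
Each letter → (letter + shift) mod 26:
  'p' (15) + 4 = 19 → 't'
  'r' (17) + 4 = 21 → 'v'
  'o' (14) + 4 = 18 → 's'
  't' (19) + 4 = 23 → 'x'
  'e' (4) + 4 = 8 → 'i'
  'c' (2) + 4 = 6 → 'g'
  't' (19) + 4 = 23 → 'x'
Result = "tvsxigx"


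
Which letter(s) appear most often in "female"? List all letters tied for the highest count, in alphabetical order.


Word: "female"
Letter counts:
  'a': 1
  'e': 2
  'f': 1
  'l': 1
  'm': 1
Maximum count = 2
Most frequent = 'e' (2 times each)


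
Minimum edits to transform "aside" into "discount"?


Word 1: "aside" (length 5)
Word 2: "discount" (length 8)
One optimal edit sequence (insert/delete/substitute each cost 1):
  1. insert 'd'  (+1)
  2. substitute 'a' -> 'i'  (+1)
  3. keep 's'
  4. insert 'c'  (+1)
  5. insert 'o'  (+1)
  6. substitute 'i' -> 'u'  (+1)
  7. substitute 'd' -> 'n'  (+1)
  8. substitute 'e' -> 't'  (+1)
Total edit operations: 7
Edit distance = 7


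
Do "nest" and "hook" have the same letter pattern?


Pattern of "nest": [0, 1, 2, 3]
Pattern of "hook": [0, 1, 1, 2]
Patterns do not match
Same pattern = No


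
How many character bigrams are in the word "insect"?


Word: "insect" (length 6)
Number of 2-grams = length - 2 + 1 = 6 - 2 + 1
= 5


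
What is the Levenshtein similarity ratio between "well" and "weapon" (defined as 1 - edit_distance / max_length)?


Word 1: "well" (length 4)
Word 2: "weapon" (length 6)
One optimal edit sequence:
  1. keep 'w'
  2. keep 'e'
  3. insert 'a'  (+1)
  4. insert 'p'  (+1)
  5. substitute 'l' -> 'o'  (+1)
  6. substitute 'l' -> 'n'  (+1)
Edit distance = 4
Max length = max(4, 6) = 6
Similarity = 1 - 4/6
= 0.3333


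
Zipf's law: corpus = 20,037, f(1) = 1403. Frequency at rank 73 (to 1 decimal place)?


Zipf's law: f(r) = f(1) / r
f(1) = 1403
f(73) = 1403 / 73
= 19.2 occurrences


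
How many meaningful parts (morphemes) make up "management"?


Word: "management"
Morphemes: manage / -ment
Each morpheme carries meaning
= 2 morphemes


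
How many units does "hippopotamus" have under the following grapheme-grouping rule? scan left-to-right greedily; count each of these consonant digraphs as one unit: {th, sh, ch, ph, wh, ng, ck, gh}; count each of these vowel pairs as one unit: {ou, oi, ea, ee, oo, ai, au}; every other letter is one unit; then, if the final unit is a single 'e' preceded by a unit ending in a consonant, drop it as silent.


Word: "hippopotamus" (12 letters)
Left-to-right scan:
  [1] 'h' (letter)
  [2] 'i' (letter)
  [3] 'p' (letter)
  [4] 'p' (letter)
  [5] 'o' (letter)
  [6] 'p' (letter)
  [7] 'o' (letter)
  [8] 't' (letter)
  [9] 'a' (letter)
  [10] 'm' (letter)
  [11] 'u' (letter)
  [12] 's' (letter)
Units from scan: 12
Sound units = 12 units


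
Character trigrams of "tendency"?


Word: "tendency" (length 8)
Number of trigrams = 8 - 3 + 1 = 6
  Position 0: "ten"
  Position 1: "end"
  Position 2: "nde"
  Position 3: "den"
  Position 4: "enc"
  Position 5: "ncy"
Trigrams = "ten", "end", "nde", "den", "enc", "ncy"


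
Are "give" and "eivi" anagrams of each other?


Word 1: "give" → sorted: egiv
Word 2: "eivi" → sorted: eiiv
Same letters? egiv != eiiv
Anagram = No


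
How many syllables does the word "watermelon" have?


Word: "watermelon"
Syllable breakdown: wa-ter-mel-on
Counting: 4 parts
= 4 syllables


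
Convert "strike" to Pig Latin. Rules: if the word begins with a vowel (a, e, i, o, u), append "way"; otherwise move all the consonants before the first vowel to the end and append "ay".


Word: "strike"
Starts with consonant(s) → move to end, add 'ay'
Consonant cluster: "str"
Pig Latin = "ikestray"


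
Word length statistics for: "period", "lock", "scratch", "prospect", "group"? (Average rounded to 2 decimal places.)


Lengths: "period"=6, "lock"=4, "scratch"=7, "prospect"=8, "group"=5
Sum = 30, Count = 5
Average = 30/5 = 6.00
= avg=6.00, min=4, max=8


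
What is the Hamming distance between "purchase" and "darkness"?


Comparing character by character (same length = 8):
  Pos 0: 'p' vs 'd' !=
  Pos 1: 'u' vs 'a' !=
  Pos 2: 'r' vs 'r' =
  Pos 3: 'c' vs 'k' !=
  Pos 4: 'h' vs 'n' !=
  Pos 5: 'a' vs 'e' !=
  Pos 6: 's' vs 's' =
  Pos 7: 'e' vs 's' !=
Hamming distance = 6


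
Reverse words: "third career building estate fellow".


Original: "third career building estate fellow"
Words (1..n): third | career | building | estate | fellow
Reversed (n..1): fellow | estate | building | career | third
Result = "fellow estate building career third"


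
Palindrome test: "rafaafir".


Word: "rafaafir"
Reversed: "rifaafar"
Forward == Backward? rafaafir != rifaafar
Palindrome = No


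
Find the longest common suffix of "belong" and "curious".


Word 1: "belong"
Word 2: "curious"
Comparing from end:
  Pos -1: 'g' != 's' (stop)
LCS = "" (length 0)


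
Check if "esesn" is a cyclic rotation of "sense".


Word: "sense", Candidate: "esesn"
Method: check if candidate is substring of word+word
"sensesense" contains "esesn"? No
Is rotation = No


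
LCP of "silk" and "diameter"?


Word 1: "silk"
Word 2: "diameter"
Comparing from start:
  Pos 0: 's' != 'd' (stop)
LCP = "" (length 0)


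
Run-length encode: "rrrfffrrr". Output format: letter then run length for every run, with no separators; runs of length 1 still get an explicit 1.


String: "rrrfffrrr"
Scanning for consecutive runs:
  'r' x 3
  'f' x 3
  'r' x 3
RLE = "r3f3r3"


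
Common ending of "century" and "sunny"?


Word 1: "century"
Word 2: "sunny"
Comparing from end:
  Pos -1: 'y' == 'y'
  Pos -2: 'r' != 'n' (stop)
LCS = "y" (length 1)


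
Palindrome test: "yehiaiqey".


Word: "yehiaiqey"
Reversed: "yeqiaihey"
Forward == Backward? yehiaiqey != yeqiaihey
Palindrome = No


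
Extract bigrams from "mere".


Word: "mere" (length 4)
Number of bigrams = 4 - 2 + 1 = 3
  Position 0: "me"
  Position 1: "er"
  Position 2: "re"
Bigrams = "me", "er", "re"


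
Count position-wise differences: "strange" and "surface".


Comparing character by character (same length = 7):
  Pos 0: 's' vs 's' =
  Pos 1: 't' vs 'u' !=
  Pos 2: 'r' vs 'r' =
  Pos 3: 'a' vs 'f' !=
  Pos 4: 'n' vs 'a' !=
  Pos 5: 'g' vs 'c' !=
  Pos 6: 'e' vs 'e' =
Hamming distance = 4


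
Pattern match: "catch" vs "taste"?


Pattern of "catch": [0, 1, 2, 0, 3]
Pattern of "taste": [0, 1, 2, 0, 3]
Patterns match
Same pattern = Yes


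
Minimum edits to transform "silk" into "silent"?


Word 1: "silk" (length 4)
Word 2: "silent" (length 6)
One optimal edit sequence (insert/delete/substitute each cost 1):
  1. keep 's'
  2. keep 'i'
  3. keep 'l'
  4. insert 'e'  (+1)
  5. insert 'n'  (+1)
  6. substitute 'k' -> 't'  (+1)
Total edit operations: 3
Edit distance = 3


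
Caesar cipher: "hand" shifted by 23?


Word: "hand"
Shift: 23
Each letter → (letter + shift) mod 26:
  'h' (7) + 23 = 4 → 'e'
  'a' (0) + 23 = 23 → 'x'
  'n' (13) + 23 = 10 → 'k'
  'd' (3) + 23 = 0 → 'a'
Result = "exka"


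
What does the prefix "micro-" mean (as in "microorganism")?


Prefix: micro-
Example: microorganism (micro- + organism)
Meaning = small


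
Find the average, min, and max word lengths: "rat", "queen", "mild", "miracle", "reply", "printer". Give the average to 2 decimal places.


Lengths: "rat"=3, "queen"=5, "mild"=4, "miracle"=7, "reply"=5, "printer"=7
Sum = 31, Count = 6
Average = 31/6 = 5.17
= avg=5.17, min=3, max=7


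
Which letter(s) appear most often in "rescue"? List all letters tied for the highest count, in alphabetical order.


Word: "rescue"
Letter counts:
  'c': 1
  'e': 2
  'r': 1
  's': 1
  'u': 1
Maximum count = 2
Most frequent = 'e' (2 times each)


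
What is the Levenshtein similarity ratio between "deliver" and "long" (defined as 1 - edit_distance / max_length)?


Word 1: "deliver" (length 7)
Word 2: "long" (length 4)
One optimal edit sequence:
  1. delete 'd'  (+1)
  2. delete 'e'  (+1)
  3. keep 'l'
  4. delete 'i'  (+1)
  5. substitute 'v' -> 'o'  (+1)
  6. substitute 'e' -> 'n'  (+1)
  7. substitute 'r' -> 'g'  (+1)
Edit distance = 6
Max length = max(7, 4) = 7
Similarity = 1 - 6/7
= 0.1429


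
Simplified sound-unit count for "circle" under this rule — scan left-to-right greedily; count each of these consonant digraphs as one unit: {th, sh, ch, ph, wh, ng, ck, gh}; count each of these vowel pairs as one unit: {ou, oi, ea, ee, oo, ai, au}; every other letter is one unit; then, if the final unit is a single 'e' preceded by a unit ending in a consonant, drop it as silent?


Word: "circle" (6 letters)
Left-to-right scan:
  (1) 'c' (letter)
  (2) 'i' (letter)
  (3) 'r' (letter)
  (4) 'c' (letter)
  (5) 'l' (letter)
  (6) 'e' (letter)
Units from scan: 6
Final unit is 'e' after a consonant -> drop as silent (-1)
Sound units = 5 units


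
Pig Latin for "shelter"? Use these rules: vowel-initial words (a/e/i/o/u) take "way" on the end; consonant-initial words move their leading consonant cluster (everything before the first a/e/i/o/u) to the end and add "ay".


Word: "shelter"
Starts with consonant(s) → move to end, add 'ay'
Consonant cluster: "sh"
Pig Latin = "eltershay"


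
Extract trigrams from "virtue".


Word: "virtue" (length 6)
Number of trigrams = 6 - 3 + 1 = 4
  Position 0: "vir"
  Position 1: "irt"
  Position 2: "rtu"
  Position 3: "tue"
Trigrams = "vir", "irt", "rtu", "tue"


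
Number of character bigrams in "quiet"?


Word: "quiet" (length 5)
Number of 2-grams = length - 2 + 1 = 5 - 2 + 1
= 4


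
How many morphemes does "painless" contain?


Word: "painless"
Morphemes: pain / -less
Each morpheme carries meaning
= 2 morphemes


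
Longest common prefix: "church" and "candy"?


Word 1: "church"
Word 2: "candy"
Comparing from start:
  Pos 0: 'c' == 'c'
  Pos 1: 'h' != 'a' (stop)
LCP = "c" (length 1)


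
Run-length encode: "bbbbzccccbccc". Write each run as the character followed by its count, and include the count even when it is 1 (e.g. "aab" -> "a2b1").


String: "bbbbzccccbccc"
Scanning for consecutive runs:
  'b' x 4
  'z' x 1
  'c' x 4
  'b' x 1
  'c' x 3
RLE = "b4z1c4b1c3"


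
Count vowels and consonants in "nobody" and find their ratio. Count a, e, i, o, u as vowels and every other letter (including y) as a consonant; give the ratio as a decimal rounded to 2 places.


Word: "nobody"
Vowels (a,e,i,o,u): 2
Consonants: 4
Ratio = 2/4
= 0.50


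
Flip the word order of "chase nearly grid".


Original: "chase nearly grid"
Words (1..n): chase | nearly | grid
Reversed (n..1): grid | nearly | chase
Result = "grid nearly chase"


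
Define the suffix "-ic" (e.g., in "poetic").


Suffix: -ic
Example: poetic = poet + -ic
Meaning = relating to


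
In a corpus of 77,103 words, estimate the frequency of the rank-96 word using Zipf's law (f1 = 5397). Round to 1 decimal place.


Zipf's law: f(r) = f(1) / r
f(1) = 5397
f(96) = 5397 / 96
= 56.2 occurrences


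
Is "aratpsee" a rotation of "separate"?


Word: "separate", Candidate: "aratpsee"
Method: check if candidate is substring of word+word
"separateseparate" contains "aratpsee"? No
Is rotation = No


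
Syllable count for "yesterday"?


Word: "yesterday"
Syllable breakdown: yes-ter-day
Counting: 3 parts
= 3 syllables


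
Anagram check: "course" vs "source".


Word 1: "course" → sorted: ceorsu
Word 2: "source" → sorted: ceorsu
Same letters? ceorsu == ceorsu
Anagram = Yes


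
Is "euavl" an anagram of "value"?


Word 1: "value" → sorted: aeluv
Word 2: "euavl" → sorted: aeluv
Same letters? aeluv == aeluv
Anagram = Yes


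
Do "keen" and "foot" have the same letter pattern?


Pattern of "keen": [0, 1, 1, 2]
Pattern of "foot": [0, 1, 1, 2]
Patterns match
Same pattern = Yes


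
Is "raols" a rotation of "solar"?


Word: "solar", Candidate: "raols"
Method: check if candidate is substring of word+word
"solarsolar" contains "raols"? No
Is rotation = No


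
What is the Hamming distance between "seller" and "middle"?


Comparing character by character (same length = 6):
  Pos 0: 's' vs 'm' !=
  Pos 1: 'e' vs 'i' !=
  Pos 2: 'l' vs 'd' !=
  Pos 3: 'l' vs 'd' !=
  Pos 4: 'e' vs 'l' !=
  Pos 5: 'r' vs 'e' !=
Hamming distance = 6


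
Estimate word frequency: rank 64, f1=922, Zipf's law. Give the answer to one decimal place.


Zipf's law: f(r) = f(1) / r
f(1) = 922
f(64) = 922 / 64
= 14.4 occurrences


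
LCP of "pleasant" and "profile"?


Word 1: "pleasant"
Word 2: "profile"
Comparing from start:
  Pos 0: 'p' == 'p'
  Pos 1: 'l' != 'r' (stop)
LCP = "p" (length 1)


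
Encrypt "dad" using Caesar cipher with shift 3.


Word: "dad"
Shift: 3
Each letter → (letter + shift) mod 26:
  'd' (3) + 3 = 6 → 'g'
  'a' (0) + 3 = 3 → 'd'
  'd' (3) + 3 = 6 → 'g'
Result = "gdg"


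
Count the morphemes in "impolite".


Word: "impolite"
Morphemes: im- / polite
Each morpheme carries meaning
= 2 morphemes


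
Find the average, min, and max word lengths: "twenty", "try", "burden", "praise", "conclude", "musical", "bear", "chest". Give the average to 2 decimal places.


Lengths: "twenty"=6, "try"=3, "burden"=6, "praise"=6, "conclude"=8, "musical"=7, "bear"=4, "chest"=5
Sum = 45, Count = 8
Average = 45/8 = 5.63
= avg=5.63, min=3, max=8


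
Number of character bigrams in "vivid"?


Word: "vivid" (length 5)
Number of 2-grams = length - 2 + 1 = 5 - 2 + 1
= 4


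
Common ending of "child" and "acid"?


Word 1: "child"
Word 2: "acid"
Comparing from end:
  Pos -1: 'd' == 'd'
  Pos -2: 'l' != 'i' (stop)
LCS = "d" (length 1)


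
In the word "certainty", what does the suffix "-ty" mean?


Suffix: -ty
Example: certainty (certain + -ty)
Meaning = quality of


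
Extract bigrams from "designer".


Word: "designer" (length 8)
Number of bigrams = 8 - 2 + 1 = 7
  Position 0: "de"
  Position 1: "es"
  Position 2: "si"
  Position 3: "ig"
  Position 4: "gn"
  Position 5: "ne"
  Position 6: "er"
Bigrams = "de", "es", "si", "ig", "gn", "ne", "er"


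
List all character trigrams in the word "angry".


Word: "angry" (length 5)
Number of trigrams = 5 - 3 + 1 = 3
  Position 0: "ang"
  Position 1: "ngr"
  Position 2: "gry"
Trigrams = "ang", "ngr", "gry"


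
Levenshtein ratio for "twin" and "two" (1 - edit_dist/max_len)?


Word 1: "twin" (length 4)
Word 2: "two" (length 3)
One optimal edit sequence:
  1. keep 't'
  2. keep 'w'
  3. delete 'i'  (+1)
  4. substitute 'n' -> 'o'  (+1)
Edit distance = 2
Max length = max(4, 3) = 4
Similarity = 1 - 2/4
= 0.5000


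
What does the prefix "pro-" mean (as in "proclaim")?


Prefix: pro-
As in: proclaim -> pro- + claim
Meaning = forward / in favor of


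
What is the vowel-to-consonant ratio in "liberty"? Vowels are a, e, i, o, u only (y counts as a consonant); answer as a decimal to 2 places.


Word: "liberty"
Vowels (a,e,i,o,u): 2
Consonants: 5
Ratio = 2/5
= 0.40


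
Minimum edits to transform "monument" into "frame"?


Word 1: "monument" (length 8)
Word 2: "frame" (length 5)
One optimal edit sequence (insert/delete/substitute each cost 1):
  1. delete 'm'  (+1)
  2. substitute 'o' -> 'f'  (+1)
  3. substitute 'n' -> 'r'  (+1)
  4. substitute 'u' -> 'a'  (+1)
  5. keep 'm'
  6. keep 'e'
  7. delete 'n'  (+1)
  8. delete 't'  (+1)
Total edit operations: 6
Edit distance = 6


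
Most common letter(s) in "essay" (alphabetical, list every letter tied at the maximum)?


Word: "essay"
Letter counts:
  'a': 1
  'e': 1
  's': 2
  'y': 1
Maximum count = 2
Most frequent = 's' (2 times each)


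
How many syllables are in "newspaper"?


Word: "newspaper"
Syllable breakdown: news | pa | per
Counting: 3 parts
= 3 syllables


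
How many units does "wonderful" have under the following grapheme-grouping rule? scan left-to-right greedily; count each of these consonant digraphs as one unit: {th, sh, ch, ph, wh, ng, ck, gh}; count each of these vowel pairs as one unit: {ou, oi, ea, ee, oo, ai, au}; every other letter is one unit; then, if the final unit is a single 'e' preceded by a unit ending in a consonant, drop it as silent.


Word: "wonderful" (9 letters)
Left-to-right scan:
  1. 'w' (letter)
  2. 'o' (letter)
  3. 'n' (letter)
  4. 'd' (letter)
  5. 'e' (letter)
  6. 'r' (letter)
  7. 'f' (letter)
  8. 'u' (letter)
  9. 'l' (letter)
Units from scan: 9
Sound units = 9 units


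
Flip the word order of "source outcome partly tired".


Original: "source outcome partly tired"
Words (1..n): source | outcome | partly | tired
Reversed (n..1): tired | partly | outcome | source
Result = "tired partly outcome source"


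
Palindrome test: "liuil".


Word: "liuil"
Reversed: "liuil"
Forward == Backward? liuil == liuil
Palindrome = Yes


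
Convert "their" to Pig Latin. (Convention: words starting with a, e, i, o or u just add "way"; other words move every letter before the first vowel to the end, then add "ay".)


Word: "their"
Starts with consonant(s) → move to end, add 'ay'
Consonant cluster: "th"
Pig Latin = "eirthay"


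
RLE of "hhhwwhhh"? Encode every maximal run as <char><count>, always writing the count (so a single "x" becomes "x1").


String: "hhhwwhhh"
Scanning for consecutive runs:
  'h' x 3
  'w' x 2
  'h' x 3
RLE = "h3w2h3"


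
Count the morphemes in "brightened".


Word: "brightened"
Morphemes: bright / -en / -ed
Each morpheme carries meaning
= 3 morphemes


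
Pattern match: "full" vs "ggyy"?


Pattern of "full": [0, 1, 2, 2]
Pattern of "ggyy": [0, 0, 1, 1]
Patterns do not match
Same pattern = No


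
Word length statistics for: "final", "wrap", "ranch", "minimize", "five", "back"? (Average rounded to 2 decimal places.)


Lengths: "final"=5, "wrap"=4, "ranch"=5, "minimize"=8, "five"=4, "back"=4
Sum = 30, Count = 6
Average = 30/6 = 5.00
= avg=5.00, min=4, max=8


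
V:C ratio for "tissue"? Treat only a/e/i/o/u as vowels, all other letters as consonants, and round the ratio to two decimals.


Word: "tissue"
Vowels (a,e,i,o,u): 3
Consonants: 3
Ratio = 3/3
= 1.00


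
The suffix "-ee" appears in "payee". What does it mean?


Suffix: -ee
Example: payee (pay + -ee)
Meaning = one who receives


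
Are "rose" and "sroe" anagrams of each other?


Word 1: "rose" → sorted: eors
Word 2: "sroe" → sorted: eors
Same letters? eors == eors
Anagram = Yes


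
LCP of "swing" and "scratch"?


Word 1: "swing"
Word 2: "scratch"
Comparing from start:
  Pos 0: 's' == 's'
  Pos 1: 'w' != 'c' (stop)
LCP = "s" (length 1)


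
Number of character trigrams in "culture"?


Word: "culture" (length 7)
Number of 3-grams = length - 3 + 1 = 7 - 3 + 1
= 5


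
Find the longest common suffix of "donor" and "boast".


Word 1: "donor"
Word 2: "boast"
Comparing from end:
  Pos -1: 'r' != 't' (stop)
LCS = "" (length 0)


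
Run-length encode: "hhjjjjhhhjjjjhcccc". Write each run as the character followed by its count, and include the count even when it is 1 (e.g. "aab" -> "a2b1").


String: "hhjjjjhhhjjjjhcccc"
Scanning for consecutive runs:
  'h' x 2
  'j' x 4
  'h' x 3
  'j' x 4
  'h' x 1
  'c' x 4
RLE = "h2j4h3j4h1c4"


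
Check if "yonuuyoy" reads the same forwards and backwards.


Word: "yonuuyoy"
Reversed: "yoyuunoy"
Forward == Backward? yonuuyoy != yoyuunoy
Palindrome = No


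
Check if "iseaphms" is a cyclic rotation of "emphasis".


Word: "emphasis", Candidate: "iseaphms"
Method: check if candidate is substring of word+word
"emphasisemphasis" contains "iseaphms"? No
Is rotation = No


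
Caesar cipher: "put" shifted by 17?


Word: "put"
Shift: 17
Each letter → (letter + shift) mod 26:
  'p' (15) + 17 = 6 → 'g'
  'u' (20) + 17 = 11 → 'l'
  't' (19) + 17 = 10 → 'k'
Result = "glk"


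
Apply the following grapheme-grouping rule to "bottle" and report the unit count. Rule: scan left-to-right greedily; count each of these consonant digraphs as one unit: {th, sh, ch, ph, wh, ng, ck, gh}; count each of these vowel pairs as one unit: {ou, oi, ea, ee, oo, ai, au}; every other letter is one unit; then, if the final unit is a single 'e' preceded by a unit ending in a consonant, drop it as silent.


Word: "bottle" (6 letters)
Left-to-right scan:
  [1] 'b' (letter)
  [2] 'o' (letter)
  [3] 't' (letter)
  [4] 't' (letter)
  [5] 'l' (letter)
  [6] 'e' (letter)
Units from scan: 6
Final unit is 'e' after a consonant -> drop as silent (-1)
Sound units = 5 units


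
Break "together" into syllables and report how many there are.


Word: "together"
Syllable breakdown: to-geth-er
Counting: 3 parts
= 3 syllables


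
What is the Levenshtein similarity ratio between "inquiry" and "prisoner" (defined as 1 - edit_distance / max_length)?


Word 1: "inquiry" (length 7)
Word 2: "prisoner" (length 8)
One optimal edit sequence:
  1. insert 'p'  (+1)
  2. insert 'r'  (+1)
  3. keep 'i'
  4. substitute 'n' -> 's'  (+1)
  5. substitute 'q' -> 'o'  (+1)
  6. substitute 'u' -> 'n'  (+1)
  7. substitute 'i' -> 'e'  (+1)
  8. keep 'r'
  9. delete 'y'  (+1)
Edit distance = 7
Max length = max(7, 8) = 8
Similarity = 1 - 7/8
= 0.1250


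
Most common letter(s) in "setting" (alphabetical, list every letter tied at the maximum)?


Word: "setting"
Letter counts:
  'e': 1
  'g': 1
  'i': 1
  'n': 1
  's': 1
  't': 2
Maximum count = 2
Most frequent = 't' (2 times each)


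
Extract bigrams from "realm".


Word: "realm" (length 5)
Number of bigrams = 5 - 2 + 1 = 4
  Position 0: "re"
  Position 1: "ea"
  Position 2: "al"
  Position 3: "lm"
Bigrams = "re", "ea", "al", "lm"


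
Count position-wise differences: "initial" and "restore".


Comparing character by character (same length = 7):
  Pos 0: 'i' vs 'r' !=
  Pos 1: 'n' vs 'e' !=
  Pos 2: 'i' vs 's' !=
  Pos 3: 't' vs 't' =
  Pos 4: 'i' vs 'o' !=
  Pos 5: 'a' vs 'r' !=
  Pos 6: 'l' vs 'e' !=
Hamming distance = 6


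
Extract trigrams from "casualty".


Word: "casualty" (length 8)
Number of trigrams = 8 - 3 + 1 = 6
  Position 0: "cas"
  Position 1: "asu"
  Position 2: "sua"
  Position 3: "ual"
  Position 4: "alt"
  Position 5: "lty"
Trigrams = "cas", "asu", "sua", "ual", "alt", "lty"


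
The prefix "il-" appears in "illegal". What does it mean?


Prefix: il-
Example: illegal = il- + legal
Meaning = not


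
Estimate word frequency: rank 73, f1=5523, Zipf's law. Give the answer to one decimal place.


Zipf's law: f(r) = f(1) / r
f(1) = 5523
f(73) = 5523 / 73
= 75.7 occurrences


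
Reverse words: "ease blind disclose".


Original: "ease blind disclose"
Words (1..n): ease | blind | disclose
Reversed (n..1): disclose | blind | ease
Result = "disclose blind ease"


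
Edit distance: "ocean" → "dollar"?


Word 1: "ocean" (length 5)
Word 2: "dollar" (length 6)
One optimal edit sequence (insert/delete/substitute each cost 1):
  1. insert 'd'  (+1)
  2. keep 'o'
  3. substitute 'c' -> 'l'  (+1)
  4. substitute 'e' -> 'l'  (+1)
  5. keep 'a'
  6. substitute 'n' -> 'r'  (+1)
Total edit operations: 4
Edit distance = 4


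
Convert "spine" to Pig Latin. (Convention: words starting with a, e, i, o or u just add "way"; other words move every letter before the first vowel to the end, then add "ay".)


Word: "spine"
Starts with consonant(s) → move to end, add 'ay'
Consonant cluster: "sp"
Pig Latin = "inespay"


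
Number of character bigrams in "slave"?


Word: "slave" (length 5)
Number of 2-grams = length - 2 + 1 = 5 - 2 + 1
= 4


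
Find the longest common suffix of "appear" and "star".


Word 1: "appear"
Word 2: "star"
Comparing from end:
  Pos -1: 'r' == 'r'
  Pos -2: 'a' == 'a'
  Pos -3: 'e' != 't' (stop)
LCS = "ar" (length 2)


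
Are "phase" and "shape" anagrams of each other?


Word 1: "phase" → sorted: aehps
Word 2: "shape" → sorted: aehps
Same letters? aehps == aehps
Anagram = Yes


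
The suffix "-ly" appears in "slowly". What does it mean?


Suffix: -ly
Example: slowly = slow + -ly
Meaning = in a manner


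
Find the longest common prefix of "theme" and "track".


Word 1: "theme"
Word 2: "track"
Comparing from start:
  Pos 0: 't' == 't'
  Pos 1: 'h' != 'r' (stop)
LCP = "t" (length 1)


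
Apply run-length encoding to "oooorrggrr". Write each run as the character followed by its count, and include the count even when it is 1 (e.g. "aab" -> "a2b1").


String: "oooorrggrr"
Scanning for consecutive runs:
  'o' x 4
  'r' x 2
  'g' x 2
  'r' x 2
RLE = "o4r2g2r2"


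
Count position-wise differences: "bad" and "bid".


Comparing character by character (same length = 3):
  Pos 0: 'b' vs 'b' =
  Pos 1: 'a' vs 'i' !=
  Pos 2: 'd' vs 'd' =
Hamming distance = 1


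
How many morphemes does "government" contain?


Word: "government"
Morphemes: govern / -ment
Each morpheme carries meaning
= 2 morphemes


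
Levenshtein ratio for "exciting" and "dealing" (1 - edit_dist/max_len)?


Word 1: "exciting" (length 8)
Word 2: "dealing" (length 7)
One optimal edit sequence:
  1. delete 'e'  (+1)
  2. substitute 'x' -> 'd'  (+1)
  3. substitute 'c' -> 'e'  (+1)
  4. substitute 'i' -> 'a'  (+1)
  5. substitute 't' -> 'l'  (+1)
  6. keep 'i'
  7. keep 'n'
  8. keep 'g'
Edit distance = 5
Max length = max(8, 7) = 8
Similarity = 1 - 5/8
= 0.3750


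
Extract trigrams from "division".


Word: "division" (length 8)
Number of trigrams = 8 - 3 + 1 = 6
  Position 0: "div"
  Position 1: "ivi"
  Position 2: "vis"
  Position 3: "isi"
  Position 4: "sio"
  Position 5: "ion"
Trigrams = "div", "ivi", "vis", "isi", "sio", "ion"


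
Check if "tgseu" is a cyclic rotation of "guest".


Word: "guest", Candidate: "tgseu"
Method: check if candidate is substring of word+word
"guestguest" contains "tgseu"? No
Is rotation = No


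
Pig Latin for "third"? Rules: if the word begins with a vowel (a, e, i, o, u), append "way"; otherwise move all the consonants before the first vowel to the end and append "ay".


Word: "third"
Starts with consonant(s) → move to end, add 'ay'
Consonant cluster: "th"
Pig Latin = "irdthay"


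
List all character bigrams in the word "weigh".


Word: "weigh" (length 5)
Number of bigrams = 5 - 2 + 1 = 4
  Position 0: "we"
  Position 1: "ei"
  Position 2: "ig"
  Position 3: "gh"
Bigrams = "we", "ei", "ig", "gh"


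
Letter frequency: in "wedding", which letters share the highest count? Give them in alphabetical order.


Word: "wedding"
Letter counts:
  'd': 2
  'e': 1
  'g': 1
  'i': 1
  'n': 1
  'w': 1
Maximum count = 2
Most frequent = 'd' (2 times each)


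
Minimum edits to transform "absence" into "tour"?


Word 1: "absence" (length 7)
Word 2: "tour" (length 4)
One optimal edit sequence (insert/delete/substitute each cost 1):
  1. delete 'a'  (+1)
  2. delete 'b'  (+1)
  3. delete 's'  (+1)
  4. substitute 'e' -> 't'  (+1)
  5. substitute 'n' -> 'o'  (+1)
  6. substitute 'c' -> 'u'  (+1)
  7. substitute 'e' -> 'r'  (+1)
Total edit operations: 7
Edit distance = 7


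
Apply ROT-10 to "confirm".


Word: "confirm"
Shift: 10
Each letter → (letter + shift) mod 26:
  'c' (2) + 10 = 12 → 'm'
  'o' (14) + 10 = 24 → 'y'
  'n' (13) + 10 = 23 → 'x'
  'f' (5) + 10 = 15 → 'p'
  'i' (8) + 10 = 18 → 's'
  'r' (17) + 10 = 1 → 'b'
  'm' (12) + 10 = 22 → 'w'
Result = "myxpsbw"


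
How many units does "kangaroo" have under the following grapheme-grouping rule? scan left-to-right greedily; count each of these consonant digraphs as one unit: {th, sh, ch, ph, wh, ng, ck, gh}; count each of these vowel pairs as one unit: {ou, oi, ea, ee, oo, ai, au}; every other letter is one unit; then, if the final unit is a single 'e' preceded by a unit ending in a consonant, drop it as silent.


Word: "kangaroo" (8 letters)
Left-to-right scan:
  [1] 'k' (letter)
  [2] 'a' (letter)
  [3] 'ng' (digraph)
  [4] 'a' (letter)
  [5] 'r' (letter)
  [6] 'oo' (vowel-pair)
Units from scan: 6
Sound units = 6 units


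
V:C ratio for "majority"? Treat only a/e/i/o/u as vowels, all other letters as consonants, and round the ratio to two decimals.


Word: "majority"
Vowels (a,e,i,o,u): 3
Consonants: 5
Ratio = 3/5
= 0.60


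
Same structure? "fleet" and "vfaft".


Pattern of "fleet": [0, 1, 2, 2, 3]
Pattern of "vfaft": [0, 1, 2, 1, 3]
Patterns do not match
Same pattern = No


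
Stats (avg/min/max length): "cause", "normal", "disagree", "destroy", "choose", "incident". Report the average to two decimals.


Lengths: "cause"=5, "normal"=6, "disagree"=8, "destroy"=7, "choose"=6, "incident"=8
Sum = 40, Count = 6
Average = 40/6 = 6.67
= avg=6.67, min=5, max=8


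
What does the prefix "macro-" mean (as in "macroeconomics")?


Prefix: macro-
As in: macroeconomics -> macro- + economics
Meaning = large


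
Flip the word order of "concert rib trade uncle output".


Original: "concert rib trade uncle output"
Words (1..n): concert | rib | trade | uncle | output
Reversed (n..1): output | uncle | trade | rib | concert
Result = "output uncle trade rib concert"


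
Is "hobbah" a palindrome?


Word: "hobbah"
Reversed: "habboh"
Forward == Backward? hobbah != habboh
Palindrome = No


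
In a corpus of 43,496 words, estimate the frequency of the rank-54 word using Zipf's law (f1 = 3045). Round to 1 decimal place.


Zipf's law: f(r) = f(1) / r
f(1) = 3045
f(54) = 3045 / 54
= 56.4 occurrences


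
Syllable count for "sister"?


Word: "sister"
Syllable breakdown: sis · ter
Counting: 2 parts
= 2 syllables


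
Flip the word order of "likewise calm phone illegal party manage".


Original: "likewise calm phone illegal party manage"
Words (1..n): likewise | calm | phone | illegal | party | manage
Reversed (n..1): manage | party | illegal | phone | calm | likewise
Result = "manage party illegal phone calm likewise"


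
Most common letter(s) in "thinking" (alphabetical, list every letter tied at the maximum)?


Word: "thinking"
Letter counts:
  'g': 1
  'h': 1
  'i': 2
  'k': 1
  'n': 2
  't': 1
Maximum count = 2
Most frequent = 'i', 'n' (2 times each)


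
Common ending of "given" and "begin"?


Word 1: "given"
Word 2: "begin"
Comparing from end:
  Pos -1: 'n' == 'n'
  Pos -2: 'e' != 'i' (stop)
LCS = "n" (length 1)


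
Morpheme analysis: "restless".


Word: "restless"
Morphemes: rest / -less
Each morpheme carries meaning
= 2 morphemes


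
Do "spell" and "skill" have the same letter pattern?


Pattern of "spell": [0, 1, 2, 3, 3]
Pattern of "skill": [0, 1, 2, 3, 3]
Patterns match
Same pattern = Yes


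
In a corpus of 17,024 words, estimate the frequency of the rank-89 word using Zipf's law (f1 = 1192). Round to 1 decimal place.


Zipf's law: f(r) = f(1) / r
f(1) = 1192
f(89) = 1192 / 89
= 13.4 occurrences


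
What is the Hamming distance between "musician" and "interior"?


Comparing character by character (same length = 8):
  Pos 0: 'm' vs 'i' !=
  Pos 1: 'u' vs 'n' !=
  Pos 2: 's' vs 't' !=
  Pos 3: 'i' vs 'e' !=
  Pos 4: 'c' vs 'r' !=
  Pos 5: 'i' vs 'i' =
  Pos 6: 'a' vs 'o' !=
  Pos 7: 'n' vs 'r' !=
Hamming distance = 7


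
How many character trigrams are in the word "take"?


Word: "take" (length 4)
Number of 3-grams = length - 3 + 1 = 4 - 3 + 1
= 2


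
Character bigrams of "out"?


Word: "out" (length 3)
Number of bigrams = 3 - 2 + 1 = 2
  Position 0: "ou"
  Position 1: "ut"
Bigrams = "ou", "ut"


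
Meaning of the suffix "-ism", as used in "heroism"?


Suffix: -ism
Example: heroism = hero + -ism
Meaning = belief / practice


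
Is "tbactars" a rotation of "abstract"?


Word: "abstract", Candidate: "tbactars"
Method: check if candidate is substring of word+word
"abstractabstract" contains "tbactars"? No
Is rotation = No


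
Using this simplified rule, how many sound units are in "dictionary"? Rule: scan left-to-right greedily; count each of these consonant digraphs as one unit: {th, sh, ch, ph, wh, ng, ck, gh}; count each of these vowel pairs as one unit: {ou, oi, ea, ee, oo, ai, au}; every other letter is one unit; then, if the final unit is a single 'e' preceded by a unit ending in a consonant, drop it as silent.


Word: "dictionary" (10 letters)
Left-to-right scan:
  (1) 'd' (letter)
  (2) 'i' (letter)
  (3) 'c' (letter)
  (4) 't' (letter)
  (5) 'i' (letter)
  (6) 'o' (letter)
  (7) 'n' (letter)
  (8) 'a' (letter)
  (9) 'r' (letter)
  (10) 'y' (letter)
Units from scan: 10
Sound units = 10 units


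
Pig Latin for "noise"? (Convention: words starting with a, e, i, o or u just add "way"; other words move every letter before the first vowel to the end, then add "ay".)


Word: "noise"
Starts with consonant(s) → move to end, add 'ay'
Consonant cluster: "n"
Pig Latin = "oisenay"


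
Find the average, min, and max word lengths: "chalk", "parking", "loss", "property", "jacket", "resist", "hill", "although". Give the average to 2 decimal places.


Lengths: "chalk"=5, "parking"=7, "loss"=4, "property"=8, "jacket"=6, "resist"=6, "hill"=4, "although"=8
Sum = 48, Count = 8
Average = 48/8 = 6.00
= avg=6.00, min=4, max=8


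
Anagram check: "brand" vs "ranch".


Word 1: "brand" → sorted: abdnr
Word 2: "ranch" → sorted: achnr
Same letters? abdnr != achnr
Anagram = No
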